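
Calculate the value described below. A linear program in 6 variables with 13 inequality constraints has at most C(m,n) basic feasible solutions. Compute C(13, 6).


Each vertex corresponds to some choice of n active constraints out of m, so the number of vertices is at most C(m, n) = m! / (n!(m-n)!).
m = 13, n = 6
Numerator: 13 * 12 * 11 * 10 * 9 * 8
Denominator: 6! = 720
C(13, 6) = 1716


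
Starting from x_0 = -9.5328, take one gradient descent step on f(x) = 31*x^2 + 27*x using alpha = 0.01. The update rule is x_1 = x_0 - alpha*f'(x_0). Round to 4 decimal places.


We compute the gradient at x_0 and apply the update.
f'(x) = 62*x + 27
f'(-9.5328) = 62*-9.5328 + 27 = -564.0336
x_1 = -9.5328 - 0.01*-564.0336 = -3.8925


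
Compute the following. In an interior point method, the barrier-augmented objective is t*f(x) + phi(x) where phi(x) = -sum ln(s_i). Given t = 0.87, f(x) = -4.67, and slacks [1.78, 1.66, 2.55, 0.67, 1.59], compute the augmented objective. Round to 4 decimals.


Step 1: Compute log-barrier.
ln values: [0.5766, 0.5068, 0.9361, -0.4005, 0.4637]
phi = -(0.5766 + 0.5068 + 0.9361 - 0.4005 + 0.4637) = -2.0828
Step 2: Compute augmented objective.
t*f(x) = 0.87*-4.67 = -4.0629
Total = -4.0629 - 2.0828 = -6.1457


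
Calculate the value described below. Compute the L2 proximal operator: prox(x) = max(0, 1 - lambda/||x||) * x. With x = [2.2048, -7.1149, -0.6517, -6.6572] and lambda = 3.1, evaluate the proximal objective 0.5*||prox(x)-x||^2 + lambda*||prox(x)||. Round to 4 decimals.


Step 1: Compute ||x||.
||x|| = 10.0113
Step 2: Compute scaling factor.
scale = max(0, 1 - 3.1/10.0113) = 0.6903
Step 3: prox(x) = [1.5221, -4.9118, -0.4499, -4.5958]
||prox(x)|| = 6.9113
Step 4: Proximal objective.
0.5*||prox-x||^2 = 4.805
lambda*||prox|| = 21.425
Total = 26.23


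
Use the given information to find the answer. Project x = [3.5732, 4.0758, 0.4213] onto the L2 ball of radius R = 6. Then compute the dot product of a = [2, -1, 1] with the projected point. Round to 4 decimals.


Step 1: Compute ||x|| (intermediates to 6 decimals).
||x|| = sqrt(3.5732^2 + 4.0758^2 + 0.4213^2) = 5.436672
Step 2: Project.
Since ||x|| <= R, proj = x (no scaling needed).
proj(x) = [3.5732, 4.0758, 0.4213]
Step 3: Dot product.
a^T * proj(x) = 2*3.5732 - 1*4.0758 + 1*0.4213 = 3.4919


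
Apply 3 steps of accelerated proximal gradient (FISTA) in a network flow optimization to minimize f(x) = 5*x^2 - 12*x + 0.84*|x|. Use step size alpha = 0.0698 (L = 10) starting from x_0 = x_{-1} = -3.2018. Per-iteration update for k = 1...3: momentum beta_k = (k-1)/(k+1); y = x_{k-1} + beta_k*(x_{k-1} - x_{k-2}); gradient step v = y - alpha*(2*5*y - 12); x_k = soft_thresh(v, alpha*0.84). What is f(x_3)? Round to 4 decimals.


FISTA on f(x) = 5*x^2 - 12*x + 0.84*|x|
L = 10, alpha = 0.0698
Iteration 1: beta = 0.0, y = -3.2018 + 0.0*(-3.2018 + 3.2018) = -3.2018
  grad(y) = -44.018, v = y - alpha*grad = -0.1293
  prox(v) = soft_thresh(-0.1293, 0.0586) = -0.0707
Iteration 2: beta = 0.3333, y = -0.0707 + 0.3333*(-0.0707 + 3.2018) = 0.973
  grad(y) = -2.2702, v = y - alpha*grad = 1.1314
  prox(v) = soft_thresh(1.1314, 0.0586) = 1.0728
Iteration 3: beta = 0.5, y = 1.0728 + 0.5*(1.0728 + 0.0707) = 1.6446
  grad(y) = 4.4457, v = y - alpha*grad = 1.3343
  prox(v) = soft_thresh(1.3343, 0.0586) = 1.2756
f(x_3) = 5*1.2756^2 - 12*1.2756 + 0.84*|1.2756| = -6.0999


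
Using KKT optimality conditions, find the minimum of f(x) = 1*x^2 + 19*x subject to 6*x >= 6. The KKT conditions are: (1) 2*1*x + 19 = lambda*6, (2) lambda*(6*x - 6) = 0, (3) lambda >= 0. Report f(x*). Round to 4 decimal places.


Step 1: Try lambda = 0 (constraint inactive).
x_unc = -19/(2*1) = -9.5
Check: 6*-9.5 = -57.0 < 6 -- violated!
Step 2: Constraint must be active: 6*x = 6
x* = 6/6 = 1.0
lambda = (2*1*1.0 + 19)/6 = 3.5
Step 3: Compute optimal value.
f(x*) = 1*1.0^2 + 19*1.0 = 20.0


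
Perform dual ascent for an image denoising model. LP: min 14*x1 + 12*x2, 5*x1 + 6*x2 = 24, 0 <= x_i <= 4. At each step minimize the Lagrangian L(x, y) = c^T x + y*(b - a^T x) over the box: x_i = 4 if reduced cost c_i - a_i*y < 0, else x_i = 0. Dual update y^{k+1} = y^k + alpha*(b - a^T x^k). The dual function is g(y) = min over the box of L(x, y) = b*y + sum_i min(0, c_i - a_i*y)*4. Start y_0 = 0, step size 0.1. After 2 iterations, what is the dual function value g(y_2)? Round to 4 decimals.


Dual ascent for LP: min 14*x1 + 12*x2, 5*x1 + 6*x2 = 24, 0 <= x_i <= 4
Step 1: y^k = 0.0, reduced costs: (14.0, 12.0)
  x^k = (0.0, 0.0), subgradient = b - a^T x = 24.0
  y^{k+1} = 0.0 + 0.1*24.0 = 2.4
Step 2: y^k = 2.4, reduced costs: (2.0, -2.4)
  x^k = (0.0, 4.0), subgradient = b - a^T x = 0.0
  y^{k+1} = 2.4 + 0.1*0.0 = 2.4
Dual objective at y_2 = 2.4: reduced costs (2.0, -2.4), box minimizer x = (0.0, 4.0)
g(y_2) = b*y + (c1 - a1*y)*x1 + (c2 - a2*y)*x2 = 24*2.4 + 2.0*0.0 + (-2.4)*4.0 = 57.6 + 0.0 - 9.6 = 48.0


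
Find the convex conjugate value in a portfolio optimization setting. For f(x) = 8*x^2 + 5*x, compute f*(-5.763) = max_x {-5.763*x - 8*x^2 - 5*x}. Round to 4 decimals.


f*(y) = sup_x {y*x - a*x^2 - b*x} = sup_x {(y-b)*x - a*x^2}
FOC: (y - b) - 2a*x = 0 => x* = (y - b)/(2a)
x* = (-5.763 - 5)/(2*8) = -0.6727
f*(-5.763) = (y-b)^2/(4a) = (-5.763 - 5)^2/(4*8)
= 115.8422/32 = 3.6201


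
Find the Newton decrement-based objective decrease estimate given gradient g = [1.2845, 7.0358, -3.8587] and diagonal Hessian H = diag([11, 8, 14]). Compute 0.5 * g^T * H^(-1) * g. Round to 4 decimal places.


Step 1: H is diagonal, so H^(-1) * g = [0.1168, 0.8795, -0.2756].
Step 2: g^T H^(-1) g = sum_i g_i^2 / H_ii
  = (1.2845)^2/11 + (7.0358)^2/8 + (-3.8587)^2/14
  = 0.15 + 6.1878 + 1.0635 = 7.4013
Step 3: Objective decrease = 0.5 * g^T H^(-1) g = 3.7007


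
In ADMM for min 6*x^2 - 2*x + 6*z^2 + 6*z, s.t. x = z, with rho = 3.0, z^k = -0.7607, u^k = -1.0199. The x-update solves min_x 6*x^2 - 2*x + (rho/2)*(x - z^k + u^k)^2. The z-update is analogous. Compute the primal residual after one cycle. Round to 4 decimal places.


ADMM iteration with rho = 3.0, z^k = -0.7607, u^k = -1.0199
Step 1: x-update.
Minimize 6*x^2 - 2*x + (3.0/2)*(x + 0.7607 - 1.0199)^2
FOC: (2*6 + 3.0)*x = 2 + 3.0*(-0.7607 + 1.0199)
x^{k+1} = 0.1852
Step 2: z-update.
Minimize 6*z^2 + 6*z + (3.0/2)*(0.1852 - z - 1.0199)^2
FOC: (2*6 + 3.0)*z = -6 + 3.0*(0.1852 - 1.0199)
z^{k+1} = -0.5669
Step 3: u-update.
u^{k+1} = -1.0199 + 0.1852 + 0.5669 = -0.2678
Step 4: Primal residual = |0.1852 + 0.5669| = 0.7521


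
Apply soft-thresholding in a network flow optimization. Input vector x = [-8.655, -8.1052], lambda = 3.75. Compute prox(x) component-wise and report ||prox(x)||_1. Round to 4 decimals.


Soft-thresholding with lambda = 3.75:
prox(-8.655) = sign(-8.655)*max(|-8.655| - 3.75, 0) = -4.905
prox(-8.1052) = sign(-8.1052)*max(|-8.1052| - 3.75, 0) = -4.3552
prox(x) = [-4.905, -4.3552]
||prox(x)||_1 = 4.905 + 4.3552 = 9.2602


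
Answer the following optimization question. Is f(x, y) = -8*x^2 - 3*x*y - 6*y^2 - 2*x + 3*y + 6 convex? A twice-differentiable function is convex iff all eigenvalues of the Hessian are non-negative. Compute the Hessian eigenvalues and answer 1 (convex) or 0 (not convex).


The Hessian of f(x,y) = -8*x^2 - 3*x*y - 6*y^2 - 2*x + 3*y + 6 is:
H = [[-16, -3], [-3, -12]]
Trace = -16 - 12 = -28
Determinant = -16*-12 - (-3)^2 = 183
Discriminant = (-28)^2 - 4*183 = 52.0
Eigenvalues: lambda_1 = -17.6056, lambda_2 = -10.3944
The function is not convex.

0


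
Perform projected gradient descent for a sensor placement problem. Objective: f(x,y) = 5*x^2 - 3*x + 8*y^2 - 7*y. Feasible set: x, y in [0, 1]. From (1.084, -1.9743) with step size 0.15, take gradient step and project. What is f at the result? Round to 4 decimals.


Step 1: Compute gradient at (1.084, -1.9743).
grad_x = 2*5*1.084 - 3 = 7.84
grad_y = 2*8*-1.9743 - 7 = -38.5888
Step 2: Gradient step.
x_raw = 1.084 - 0.15*7.84 = -0.092
y_raw = -1.9743 - 0.15*-38.5888 = 3.814
Step 3: Project onto [0, 1].
x_proj = clip(-0.092) = 0.0
y_proj = clip(3.814) = 1.0
Step 4: Evaluate f.
f(0.0, 1.0) = 1.0


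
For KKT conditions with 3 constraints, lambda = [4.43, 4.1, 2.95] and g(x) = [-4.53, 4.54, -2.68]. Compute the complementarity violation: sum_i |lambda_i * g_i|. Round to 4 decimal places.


KKT complementary slackness check:
lambda_1 * g_1 = 4.43 * -4.53 = -20.0679
lambda_2 * g_2 = 4.1 * 4.54 = 18.614
lambda_3 * g_3 = 2.95 * -2.68 = -7.906
Total violation = 20.0679 + 18.614 + 7.906 = 46.5879


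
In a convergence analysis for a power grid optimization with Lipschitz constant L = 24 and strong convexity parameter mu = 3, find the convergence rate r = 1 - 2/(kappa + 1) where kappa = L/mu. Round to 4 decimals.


Step 1: Compute the condition number.
kappa = L/mu = 24/3 = 8.0
Step 2: Compute the convergence rate.
r = 1 - 2/(kappa + 1) = 1 - 2*mu/(L + mu) = (L - mu)/(L + mu) = 21/27 = 0.7778


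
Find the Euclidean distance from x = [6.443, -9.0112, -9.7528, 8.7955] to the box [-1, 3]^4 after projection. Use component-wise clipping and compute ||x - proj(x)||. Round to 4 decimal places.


Project each component onto [-1, 3].
clip(6.443) = 3.0, clip(-9.0112) = -1.0, clip(-9.7528) = -1.0, clip(8.7955) = 3.0
Projection = [3.0, -1.0, -1.0, 3.0]
Squared diffs: [11.8542, 64.1793, 76.6115, 33.5878]
Distance = sqrt(186.2328) = 13.6467


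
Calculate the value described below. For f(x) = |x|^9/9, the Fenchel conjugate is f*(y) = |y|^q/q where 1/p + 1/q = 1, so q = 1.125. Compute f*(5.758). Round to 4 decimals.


The conjugate exponent q satisfies 1/p + 1/q = 1.
p = 9, so q = 9/(9 - 1) = 1.125
|y|^q = 5.758^1.125 = 7.1665
f*(5.758) = 7.1665 / 1.125 = 6.3702


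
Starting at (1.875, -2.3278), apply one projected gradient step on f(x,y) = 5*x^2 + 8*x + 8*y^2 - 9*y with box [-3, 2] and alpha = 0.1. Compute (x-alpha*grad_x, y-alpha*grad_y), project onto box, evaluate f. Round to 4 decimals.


Step 1: Compute gradient at (1.875, -2.3278).
grad_x = 2*5*1.875 + 8 = 26.75
grad_y = 2*8*-2.3278 - 9 = -46.2448
Step 2: Gradient step.
x_raw = 1.875 - 0.1*26.75 = -0.8
y_raw = -2.3278 - 0.1*-46.2448 = 2.2967
Step 3: Project onto [-3, 2].
x_proj = clip(-0.8) = -0.8
y_proj = clip(2.2967) = 2.0
Step 4: Evaluate f.
f(-0.8, 2.0) = 10.8


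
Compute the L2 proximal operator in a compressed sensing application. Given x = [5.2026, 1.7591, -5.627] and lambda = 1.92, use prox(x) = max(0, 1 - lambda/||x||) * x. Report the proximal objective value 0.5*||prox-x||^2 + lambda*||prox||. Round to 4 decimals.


Step 1: Compute ||x||.
||x|| = 7.8629
Step 2: Compute scaling factor.
scale = max(0, 1 - 1.92/7.8629) = 0.7558
Step 3: prox(x) = [3.9322, 1.3296, -4.253]
||prox(x)|| = 5.9429
Step 4: Proximal objective.
0.5*||prox-x||^2 = 1.8432
lambda*||prox|| = 11.4104
Total = 13.2535


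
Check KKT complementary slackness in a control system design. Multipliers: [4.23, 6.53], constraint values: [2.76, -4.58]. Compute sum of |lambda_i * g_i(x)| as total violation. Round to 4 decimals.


KKT complementary slackness check:
lambda_1 * g_1 = 4.23 * 2.76 = 11.6748
lambda_2 * g_2 = 6.53 * -4.58 = -29.9074
Total violation = 11.6748 + 29.9074 = 41.5822


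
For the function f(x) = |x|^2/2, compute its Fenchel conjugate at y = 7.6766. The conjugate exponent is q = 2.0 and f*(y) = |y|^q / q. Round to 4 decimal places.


The conjugate exponent q satisfies 1/p + 1/q = 1.
p = 2, so q = 2/(2 - 1) = 2.0
|y|^q = 7.6766^2.0 = 58.9302
f*(7.6766) = 58.9302 / 2.0 = 29.4651


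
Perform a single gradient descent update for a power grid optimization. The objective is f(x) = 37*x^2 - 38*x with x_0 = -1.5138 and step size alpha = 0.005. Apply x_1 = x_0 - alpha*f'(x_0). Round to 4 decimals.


We compute the gradient at x_0 and apply the update.
f'(x) = 74*x - 38
f'(-1.5138) = 74*-1.5138 - 38 = -150.0212
x_1 = -1.5138 - 0.005*-150.0212 = -0.7637


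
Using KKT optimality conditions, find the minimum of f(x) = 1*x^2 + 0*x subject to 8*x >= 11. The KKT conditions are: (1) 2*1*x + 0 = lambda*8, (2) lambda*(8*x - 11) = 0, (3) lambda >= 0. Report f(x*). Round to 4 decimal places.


Step 1: Try lambda = 0 (constraint inactive).
x_unc = 0/(2*1) = 0.0
Check: 8*0.0 = 0.0 < 11 -- violated!
Step 2: Constraint must be active: 8*x = 11
x* = 11/8 = 1.375
lambda = (2*1*1.375 + 0)/8 = 0.3438
Step 3: Compute optimal value.
f(x*) = 1*1.375^2 + 0*1.375 = 1.8906


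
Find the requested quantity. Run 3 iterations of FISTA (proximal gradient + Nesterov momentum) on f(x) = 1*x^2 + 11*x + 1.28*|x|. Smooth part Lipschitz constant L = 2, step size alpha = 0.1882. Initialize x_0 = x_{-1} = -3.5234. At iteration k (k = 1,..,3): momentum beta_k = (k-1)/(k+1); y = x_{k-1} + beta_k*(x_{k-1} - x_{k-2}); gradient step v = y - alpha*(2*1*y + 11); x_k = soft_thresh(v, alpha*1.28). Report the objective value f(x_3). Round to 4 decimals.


FISTA on f(x) = 1*x^2 + 11*x + 1.28*|x|
L = 2, alpha = 0.1882
Iteration 1: beta = 0.0, y = -3.5234 + 0.0*(-3.5234 + 3.5234) = -3.5234
  grad(y) = 3.9532, v = y - alpha*grad = -4.2674
  prox(v) = soft_thresh(-4.2674, 0.2409) = -4.0265
Iteration 2: beta = 0.3333, y = -4.0265 + 0.3333*(-4.0265 + 3.5234) = -4.1942
  grad(y) = 2.6116, v = y - alpha*grad = -4.6857
  prox(v) = soft_thresh(-4.6857, 0.2409) = -4.4448
Iteration 3: beta = 0.5, y = -4.4448 + 0.5*(-4.4448 + 4.0265) = -4.654
  grad(y) = 1.6921, v = y - alpha*grad = -4.9724
  prox(v) = soft_thresh(-4.9724, 0.2409) = -4.7315
f(x_3) = 1*(-4.7315)^2 + 11*(-4.7315) + 1.28*|-4.7315| = -23.6031


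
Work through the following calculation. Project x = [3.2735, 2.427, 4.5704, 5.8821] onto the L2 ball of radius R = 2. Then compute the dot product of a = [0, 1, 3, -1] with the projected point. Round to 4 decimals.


Step 1: Compute ||x|| (intermediates to 6 decimals).
||x|| = sqrt(3.2735^2 + 2.427^2 + 4.5704^2 + 5.8821^2) = 8.490806
Step 2: Project.
Since ||x|| > R, scale = R/||x|| = 2/8.490806 = 0.235549, proj(x) = scale * x
proj(x) = [0.77107, 0.571677, 1.076553, 1.385523]
Step 3: Dot product.
a^T * proj(x) = 0*0.77107 + 1*0.571677 + 3*1.076553 - 1*1.385523 = 2.4158


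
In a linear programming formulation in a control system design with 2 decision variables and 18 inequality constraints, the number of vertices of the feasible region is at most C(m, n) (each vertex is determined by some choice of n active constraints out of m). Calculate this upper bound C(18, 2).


Each vertex corresponds to some choice of n active constraints out of m, so the number of vertices is at most C(m, n) = m! / (n!(m-n)!).
m = 18, n = 2
Numerator: 18 * 17
Denominator: 2! = 2
C(18, 2) = 153


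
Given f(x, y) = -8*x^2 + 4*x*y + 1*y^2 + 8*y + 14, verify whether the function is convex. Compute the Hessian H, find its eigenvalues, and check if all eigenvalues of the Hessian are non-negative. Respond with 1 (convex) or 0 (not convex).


The Hessian of f(x,y) = -8*x^2 + 4*x*y + 1*y^2 + 8*y + 14 is:
H = [[-16, 4], [4, 2]]
Trace = -16 + 2 = -14
Determinant = -16*2 - (4)^2 = -48
Discriminant = (-14)^2 - 4*-48 = 388.0
Eigenvalues: lambda_1 = -16.8489, lambda_2 = 2.8489
The function is not convex.

0


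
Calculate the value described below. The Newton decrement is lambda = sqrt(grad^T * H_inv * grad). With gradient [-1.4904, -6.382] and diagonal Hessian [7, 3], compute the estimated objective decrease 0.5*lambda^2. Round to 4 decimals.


Step 1: H is diagonal, so H^(-1) * g = [-0.2129, -2.1273].
Step 2: g^T H^(-1) g = sum_i g_i^2 / H_ii
  = (-1.4904)^2/7 + (-6.382)^2/3
  = 0.3173 + 13.5766 = 13.894
Step 3: Objective decrease = 0.5 * g^T H^(-1) g = 6.947


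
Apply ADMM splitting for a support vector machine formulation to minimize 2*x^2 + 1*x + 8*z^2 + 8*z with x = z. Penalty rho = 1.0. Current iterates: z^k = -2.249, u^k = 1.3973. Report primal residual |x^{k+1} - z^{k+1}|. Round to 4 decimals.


ADMM iteration with rho = 1.0, z^k = -2.249, u^k = 1.3973
Step 1: x-update.
Minimize 2*x^2 + 1*x + (1.0/2)*(x + 2.249 + 1.3973)^2
FOC: (2*2 + 1.0)*x = -1 + 1.0*(-2.249 - 1.3973)
x^{k+1} = -0.9293
Step 2: z-update.
Minimize 8*z^2 + 8*z + (1.0/2)*(-0.9293 - z + 1.3973)^2
FOC: (2*8 + 1.0)*z = -8 + 1.0*(-0.9293 + 1.3973)
z^{k+1} = -0.4431
Step 3: u-update.
u^{k+1} = 1.3973 - 0.9293 + 0.4431 = 0.9111
Step 4: Primal residual = |-0.9293 + 0.4431| = 0.4862


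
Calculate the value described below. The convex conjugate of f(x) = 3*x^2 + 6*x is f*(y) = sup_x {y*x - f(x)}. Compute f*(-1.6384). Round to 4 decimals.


f*(y) = sup_x {y*x - a*x^2 - b*x} = sup_x {(y-b)*x - a*x^2}
FOC: (y - b) - 2a*x = 0 => x* = (y - b)/(2a)
x* = (-1.6384 - 6)/(2*3) = -1.2731
f*(-1.6384) = (y-b)^2/(4a) = (-1.6384 - 6)^2/(4*3)
= 58.3452/12 = 4.8621


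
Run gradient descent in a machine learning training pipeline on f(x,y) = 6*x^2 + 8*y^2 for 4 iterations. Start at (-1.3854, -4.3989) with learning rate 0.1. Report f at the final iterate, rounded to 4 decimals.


Gradient descent on f(x,y) = 6*x^2 + 8*y^2.
Starting point: (-1.3854, -4.3989), alpha = 0.1
Step 1: grad_x = 2*6*-1.3854 = -16.6248, grad_y = 2*8*-4.3989 = -70.3824
  x_1 = -1.3854 - 0.1*-16.6248 = 0.2771
  y_1 = -4.3989 - 0.1*-70.3824 = 2.6393
Step 2: grad_x = 2*6*0.2771 = 3.325, grad_y = 2*8*2.6393 = 42.2294
  x_2 = 0.2771 - 0.1*3.325 = -0.0554
  y_2 = 2.6393 - 0.1*42.2294 = -1.5836
Step 3: grad_x = 2*6*-0.0554 = -0.665, grad_y = 2*8*-1.5836 = -25.3377
  x_3 = -0.0554 - 0.1*-0.665 = 0.0111
  y_3 = -1.5836 - 0.1*-25.3377 = 0.9502
Step 4: grad_x = 2*6*0.0111 = 0.133, grad_y = 2*8*0.9502 = 15.2026
  x_4 = 0.0111 - 0.1*0.133 = -0.0022
  y_4 = 0.9502 - 0.1*15.2026 = -0.5701
f(-0.0022, -0.5701) = 6*(-0.0022)^2 + 8*(-0.5701)^2 = 2.6001


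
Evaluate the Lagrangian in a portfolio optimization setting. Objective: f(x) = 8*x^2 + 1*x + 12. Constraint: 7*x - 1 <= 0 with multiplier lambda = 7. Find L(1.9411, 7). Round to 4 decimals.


Step 1: Evaluate f(x).
f(1.9411) = 8*1.9411^2 + 1*1.9411 + 12 = 44.0841
Step 2: Evaluate g(x).
g(1.9411) = 7*1.9411 - 1 = 12.5877
Step 3: Compute Lagrangian.
L = 44.0841 + 7*12.5877 = 132.198


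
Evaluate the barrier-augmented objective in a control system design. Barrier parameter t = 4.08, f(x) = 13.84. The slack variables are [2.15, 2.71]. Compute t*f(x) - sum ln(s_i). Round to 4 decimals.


Step 1: Compute log-barrier.
ln values: [0.7655, 0.9969]
phi = -(0.7655 + 0.9969) = -1.7624
Step 2: Compute augmented objective.
t*f(x) = 4.08*13.84 = 56.4672
Total = 56.4672 - 1.7624 = 54.7048


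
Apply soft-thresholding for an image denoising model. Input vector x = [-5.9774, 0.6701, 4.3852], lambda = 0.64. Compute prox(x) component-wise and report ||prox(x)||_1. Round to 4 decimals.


Soft-thresholding with lambda = 0.64:
prox(-5.9774) = sign(-5.9774)*max(|-5.9774| - 0.64, 0) = -5.3374
prox(0.6701) = sign(0.6701)*max(|0.6701| - 0.64, 0) = 0.0301
prox(4.3852) = sign(4.3852)*max(|4.3852| - 0.64, 0) = 3.7452
prox(x) = [-5.3374, 0.0301, 3.7452]
||prox(x)||_1 = 5.3374 + 0.0301 + 3.7452 = 9.1127


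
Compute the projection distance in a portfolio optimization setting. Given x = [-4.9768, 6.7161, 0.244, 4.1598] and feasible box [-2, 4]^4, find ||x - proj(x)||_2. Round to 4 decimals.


Project each component onto [-2, 4].
clip(-4.9768) = -2.0, clip(6.7161) = 4.0, clip(0.244) = 0.244, clip(4.1598) = 4.0
Projection = [-2.0, 4.0, 0.244, 4.0]
Squared diffs: [8.8613, 7.3772, 0.0, 0.0255]
Distance = sqrt(16.264) = 4.0329


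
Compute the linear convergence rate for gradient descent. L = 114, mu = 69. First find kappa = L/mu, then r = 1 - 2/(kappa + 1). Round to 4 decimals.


Step 1: Compute the condition number.
kappa = L/mu = 114/69 = 1.6522
Step 2: Compute the convergence rate.
r = 1 - 2/(kappa + 1) = 1 - 2*mu/(L + mu) = (L - mu)/(L + mu) = 45/183 = 0.2459


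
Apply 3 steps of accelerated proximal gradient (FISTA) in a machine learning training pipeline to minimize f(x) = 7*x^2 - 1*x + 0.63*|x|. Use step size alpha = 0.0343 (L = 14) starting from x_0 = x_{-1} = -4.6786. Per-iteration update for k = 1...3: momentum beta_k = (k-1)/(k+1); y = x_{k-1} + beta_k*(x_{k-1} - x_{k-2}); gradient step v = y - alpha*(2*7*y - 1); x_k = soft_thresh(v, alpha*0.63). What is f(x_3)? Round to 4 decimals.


FISTA on f(x) = 7*x^2 - 1*x + 0.63*|x|
L = 14, alpha = 0.0343
Iteration 1: beta = 0.0, y = -4.6786 + 0.0*(-4.6786 + 4.6786) = -4.6786
  grad(y) = -66.5004, v = y - alpha*grad = -2.3976
  prox(v) = soft_thresh(-2.3976, 0.0216) = -2.376
Iteration 2: beta = 0.3333, y = -2.376 + 0.3333*(-2.376 + 4.6786) = -1.6085
  grad(y) = -23.519, v = y - alpha*grad = -0.8018
  prox(v) = soft_thresh(-0.8018, 0.0216) = -0.7802
Iteration 3: beta = 0.5, y = -0.7802 + 0.5*(-0.7802 + 2.376) = 0.0177
  grad(y) = -0.7518, v = y - alpha*grad = 0.0435
  prox(v) = soft_thresh(0.0435, 0.0216) = 0.0219
f(x_3) = 7*0.0219^2 - 1*0.0219 + 0.63*|0.0219| = -0.0047


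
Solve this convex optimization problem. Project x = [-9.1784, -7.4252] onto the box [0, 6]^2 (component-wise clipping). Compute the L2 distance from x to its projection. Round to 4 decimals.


Project each component onto [0, 6].
clip(-9.1784) = 0.0, clip(-7.4252) = 0.0
Projection = [0.0, 0.0]
Squared diffs: [84.243, 55.1336]
Distance = sqrt(139.3766) = 11.8058


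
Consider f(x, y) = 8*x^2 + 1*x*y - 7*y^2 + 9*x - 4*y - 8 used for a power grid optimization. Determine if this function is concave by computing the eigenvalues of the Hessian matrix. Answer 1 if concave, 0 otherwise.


The Hessian of f(x,y) = 8*x^2 + 1*x*y - 7*y^2 + 9*x - 4*y - 8 is:
H = [[16, 1], [1, -14]]
Trace = 16 - 14 = 2
Determinant = 16*-14 - (1)^2 = -225
Discriminant = (2)^2 - 4*-225 = 904.0
Eigenvalues: lambda_1 = -14.0333, lambda_2 = 16.0333
The function is not concave.

0


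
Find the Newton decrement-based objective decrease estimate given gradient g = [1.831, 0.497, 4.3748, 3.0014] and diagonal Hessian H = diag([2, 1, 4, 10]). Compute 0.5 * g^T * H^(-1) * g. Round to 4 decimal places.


Step 1: H is diagonal, so H^(-1) * g = [0.9155, 0.497, 1.0937, 0.3001].
Step 2: g^T H^(-1) g = sum_i g_i^2 / H_ii
  = (1.831)^2/2 + (0.497)^2/1 + (4.3748)^2/4 + (3.0014)^2/10
  = 1.6763 + 0.247 + 4.7847 + 0.9008 = 7.6088
Step 3: Objective decrease = 0.5 * g^T H^(-1) g = 3.8044


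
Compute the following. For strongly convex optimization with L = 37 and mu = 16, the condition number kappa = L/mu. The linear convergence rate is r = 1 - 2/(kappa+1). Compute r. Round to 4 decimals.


Step 1: Compute the condition number.
kappa = L/mu = 37/16 = 2.3125
Step 2: Compute the convergence rate.
r = 1 - 2/(kappa + 1) = 1 - 2*mu/(L + mu) = (L - mu)/(L + mu) = 21/53 = 0.3962


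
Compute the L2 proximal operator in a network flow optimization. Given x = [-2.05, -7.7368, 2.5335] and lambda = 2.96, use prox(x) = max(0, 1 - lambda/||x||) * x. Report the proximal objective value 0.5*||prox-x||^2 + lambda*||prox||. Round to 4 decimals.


Step 1: Compute ||x||.
||x|| = 8.3952
Step 2: Compute scaling factor.
scale = max(0, 1 - 2.96/8.3952) = 0.6474
Step 3: prox(x) = [-1.3272, -5.0089, 1.6402]
||prox(x)|| = 5.4352
Step 4: Proximal objective.
0.5*||prox-x||^2 = 4.3808
lambda*||prox|| = 16.0882
Total = 20.469


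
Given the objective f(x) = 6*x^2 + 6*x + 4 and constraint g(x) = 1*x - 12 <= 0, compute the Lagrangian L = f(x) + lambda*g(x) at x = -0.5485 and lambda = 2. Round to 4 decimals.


Step 1: Evaluate f(x).
f(-0.5485) = 6*(-0.5485)^2 + 6*(-0.5485) + 4 = 2.5141
Step 2: Evaluate g(x).
g(-0.5485) = 1*-0.5485 - 12 = -12.5485
Step 3: Compute Lagrangian.
L = 2.5141 + 2*-12.5485 = -22.5829


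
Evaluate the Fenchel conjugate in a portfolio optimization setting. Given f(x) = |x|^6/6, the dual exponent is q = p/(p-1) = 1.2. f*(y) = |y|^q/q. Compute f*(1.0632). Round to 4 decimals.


The conjugate exponent q satisfies 1/p + 1/q = 1.
p = 6, so q = 6/(6 - 1) = 1.2
|y|^q = 1.0632^1.2 = 1.0763
f*(1.0632) = 1.0763 / 1.2 = 0.8969


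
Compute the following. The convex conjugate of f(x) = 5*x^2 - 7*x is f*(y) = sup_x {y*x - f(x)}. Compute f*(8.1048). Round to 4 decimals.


f*(y) = sup_x {y*x - a*x^2 - b*x} = sup_x {(y-b)*x - a*x^2}
FOC: (y - b) - 2a*x = 0 => x* = (y - b)/(2a)
x* = (8.1048 + 7)/(2*5) = 1.5105
f*(8.1048) = (y-b)^2/(4a) = (8.1048 + 7)^2/(4*5)
= 228.155/20 = 11.4077


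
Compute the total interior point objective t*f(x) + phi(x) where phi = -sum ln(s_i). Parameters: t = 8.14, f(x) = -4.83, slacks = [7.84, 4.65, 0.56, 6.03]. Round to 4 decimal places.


Step 1: Compute log-barrier.
ln values: [2.0592, 1.5369, -0.5798, 1.7967]
phi = -(2.0592 + 1.5369 - 0.5798 + 1.7967) = -4.813
Step 2: Compute augmented objective.
t*f(x) = 8.14*-4.83 = -39.3162
Total = -39.3162 - 4.813 = -44.1292


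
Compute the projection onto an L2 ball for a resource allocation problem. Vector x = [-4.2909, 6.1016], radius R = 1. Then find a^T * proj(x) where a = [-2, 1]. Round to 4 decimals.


Step 1: Compute ||x|| (intermediates to 6 decimals).
||x|| = sqrt((-4.2909)^2 + 6.1016^2) = 7.459313
Step 2: Project.
Since ||x|| > R, scale = R/||x|| = 1/7.459313 = 0.134061, proj(x) = scale * x
proj(x) = [-0.575242, 0.817987]
Step 3: Dot product.
a^T * proj(x) = -2*(-0.575242) + 1*0.817987 = 1.9685


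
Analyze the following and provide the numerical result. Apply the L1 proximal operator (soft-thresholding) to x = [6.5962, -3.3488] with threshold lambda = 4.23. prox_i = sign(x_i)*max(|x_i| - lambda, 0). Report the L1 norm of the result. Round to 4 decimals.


Soft-thresholding with lambda = 4.23:
prox(6.5962) = sign(6.5962)*max(|6.5962| - 4.23, 0) = 2.3662
prox(-3.3488) = sign(-3.3488)*max(|-3.3488| - 4.23, 0) = 0.0
prox(x) = [2.3662, 0.0]
||prox(x)||_1 = 2.3662 + 0.0 = 2.3662


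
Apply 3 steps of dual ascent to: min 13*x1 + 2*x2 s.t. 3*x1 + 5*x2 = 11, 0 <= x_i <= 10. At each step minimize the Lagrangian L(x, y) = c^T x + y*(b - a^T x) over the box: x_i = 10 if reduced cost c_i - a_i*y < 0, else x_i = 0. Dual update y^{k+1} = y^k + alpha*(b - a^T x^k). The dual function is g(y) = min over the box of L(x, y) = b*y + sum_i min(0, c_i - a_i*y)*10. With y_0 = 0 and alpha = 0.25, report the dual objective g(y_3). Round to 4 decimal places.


Dual ascent for LP: min 13*x1 + 2*x2, 3*x1 + 5*x2 = 11, 0 <= x_i <= 10
Step 1: y^k = 0.0, reduced costs: (13.0, 2.0)
  x^k = (0.0, 0.0), subgradient = b - a^T x = 11.0
  y^{k+1} = 0.0 + 0.25*11.0 = 2.75
Step 2: y^k = 2.75, reduced costs: (4.75, -11.75)
  x^k = (0.0, 10.0), subgradient = b - a^T x = -39.0
  y^{k+1} = 2.75 + 0.25*-39.0 = -7.0
Step 3: y^k = -7.0, reduced costs: (34.0, 37.0)
  x^k = (0.0, 0.0), subgradient = b - a^T x = 11.0
  y^{k+1} = -7.0 + 0.25*11.0 = -4.25
Dual objective at y_3 = -4.25: reduced costs (25.75, 23.25), box minimizer x = (0.0, 0.0)
g(y_3) = b*y + (c1 - a1*y)*x1 + (c2 - a2*y)*x2 = 11*(-4.25) + 25.75*0.0 + 23.25*0.0 = -46.75 + 0.0 + 0.0 = -46.75


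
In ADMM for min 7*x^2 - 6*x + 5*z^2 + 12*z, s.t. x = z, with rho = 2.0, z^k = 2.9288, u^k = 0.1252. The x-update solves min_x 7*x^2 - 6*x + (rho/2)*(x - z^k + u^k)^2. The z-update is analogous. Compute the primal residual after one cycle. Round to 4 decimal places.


ADMM iteration with rho = 2.0, z^k = 2.9288, u^k = 0.1252
Step 1: x-update.
Minimize 7*x^2 - 6*x + (2.0/2)*(x - 2.9288 + 0.1252)^2
FOC: (2*7 + 2.0)*x = 6 + 2.0*(2.9288 - 0.1252)
x^{k+1} = 0.7255
Step 2: z-update.
Minimize 5*z^2 + 12*z + (2.0/2)*(0.7255 - z + 0.1252)^2
FOC: (2*5 + 2.0)*z = -12 + 2.0*(0.7255 + 0.1252)
z^{k+1} = -0.8582
Step 3: u-update.
u^{k+1} = 0.1252 + 0.7255 + 0.8582 = 1.7089
Step 4: Primal residual = |0.7255 + 0.8582| = 1.5837


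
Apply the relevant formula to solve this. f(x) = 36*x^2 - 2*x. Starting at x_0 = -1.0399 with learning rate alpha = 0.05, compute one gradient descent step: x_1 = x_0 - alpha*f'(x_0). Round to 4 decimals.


We compute the gradient at x_0 and apply the update.
f'(x) = 72*x - 2
f'(-1.0399) = 72*-1.0399 - 2 = -76.8728
x_1 = -1.0399 - 0.05*-76.8728 = 2.8037


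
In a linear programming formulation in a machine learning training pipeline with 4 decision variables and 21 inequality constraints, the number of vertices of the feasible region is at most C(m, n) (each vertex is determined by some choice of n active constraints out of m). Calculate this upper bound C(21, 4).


Each vertex corresponds to some choice of n active constraints out of m, so the number of vertices is at most C(m, n) = m! / (n!(m-n)!).
m = 21, n = 4
Numerator: 21 * 20 * 19 * 18
Denominator: 4! = 24
C(21, 4) = 5985


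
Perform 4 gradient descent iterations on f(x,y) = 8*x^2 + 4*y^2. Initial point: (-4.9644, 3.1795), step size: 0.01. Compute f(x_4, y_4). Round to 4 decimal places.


Gradient descent on f(x,y) = 8*x^2 + 4*y^2.
Starting point: (-4.9644, 3.1795), alpha = 0.01
Step 1: grad_x = 2*8*-4.9644 = -79.4304, grad_y = 2*4*3.1795 = 25.436
  x_1 = -4.9644 - 0.01*-79.4304 = -4.1701
  y_1 = 3.1795 - 0.01*25.436 = 2.9251
Step 2: grad_x = 2*8*-4.1701 = -66.7215, grad_y = 2*4*2.9251 = 23.4011
  x_2 = -4.1701 - 0.01*-66.7215 = -3.5029
  y_2 = 2.9251 - 0.01*23.4011 = 2.6911
Step 3: grad_x = 2*8*-3.5029 = -56.0461, grad_y = 2*4*2.6911 = 21.529
  x_3 = -3.5029 - 0.01*-56.0461 = -2.9424
  y_3 = 2.6911 - 0.01*21.529 = 2.4758
Step 4: grad_x = 2*8*-2.9424 = -47.0787, grad_y = 2*4*2.4758 = 19.8067
  x_4 = -2.9424 - 0.01*-47.0787 = -2.4716
  y_4 = 2.4758 - 0.01*19.8067 = 2.2778
f(-2.4716, 2.2778) = 8*(-2.4716)^2 + 4*2.2778^2 = 69.6247


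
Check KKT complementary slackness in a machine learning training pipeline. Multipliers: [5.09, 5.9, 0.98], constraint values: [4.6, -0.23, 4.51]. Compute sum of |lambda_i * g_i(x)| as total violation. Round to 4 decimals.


KKT complementary slackness check:
lambda_1 * g_1 = 5.09 * 4.6 = 23.414
lambda_2 * g_2 = 5.9 * -0.23 = -1.357
lambda_3 * g_3 = 0.98 * 4.51 = 4.4198
Total violation = 23.414 + 1.357 + 4.4198 = 29.1908


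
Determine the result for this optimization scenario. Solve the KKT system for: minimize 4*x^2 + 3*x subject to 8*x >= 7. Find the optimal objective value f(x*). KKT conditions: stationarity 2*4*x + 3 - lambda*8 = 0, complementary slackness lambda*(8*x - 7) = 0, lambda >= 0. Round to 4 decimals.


Step 1: Try lambda = 0 (constraint inactive).
x_unc = -3/(2*4) = -0.375
Check: 8*-0.375 = -3.0 < 7 -- violated!
Step 2: Constraint must be active: 8*x = 7
x* = 7/8 = 0.875
lambda = (2*4*0.875 + 3)/8 = 1.25
Step 3: Compute optimal value.
f(x*) = 4*0.875^2 + 3*0.875 = 5.6875


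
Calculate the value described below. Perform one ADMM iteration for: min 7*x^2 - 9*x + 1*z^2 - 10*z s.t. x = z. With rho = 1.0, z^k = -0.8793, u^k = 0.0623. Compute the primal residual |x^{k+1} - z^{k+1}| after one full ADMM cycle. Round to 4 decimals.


ADMM iteration with rho = 1.0, z^k = -0.8793, u^k = 0.0623
Step 1: x-update.
Minimize 7*x^2 - 9*x + (1.0/2)*(x + 0.8793 + 0.0623)^2
FOC: (2*7 + 1.0)*x = 9 + 1.0*(-0.8793 - 0.0623)
x^{k+1} = 0.5372
Step 2: z-update.
Minimize 1*z^2 - 10*z + (1.0/2)*(0.5372 - z + 0.0623)^2
FOC: (2*1 + 1.0)*z = 10 + 1.0*(0.5372 + 0.0623)
z^{k+1} = 3.5332
Step 3: u-update.
u^{k+1} = 0.0623 + 0.5372 - 3.5332 = -2.9336
Step 4: Primal residual = |0.5372 - 3.5332| = 2.9959


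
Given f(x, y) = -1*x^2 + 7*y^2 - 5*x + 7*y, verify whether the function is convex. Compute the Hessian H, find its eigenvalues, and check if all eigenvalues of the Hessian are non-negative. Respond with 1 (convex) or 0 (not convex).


The Hessian of f(x,y) = -1*x^2 + 7*y^2 - 5*x + 7*y is:
H = [[-2, 0], [0, 14]]
Trace = -2 + 14 = 12
Determinant = -2*14 - (0)^2 = -28
Discriminant = (12)^2 - 4*-28 = 256.0
Eigenvalues: lambda_1 = -2.0, lambda_2 = 14.0
The function is not convex.

0


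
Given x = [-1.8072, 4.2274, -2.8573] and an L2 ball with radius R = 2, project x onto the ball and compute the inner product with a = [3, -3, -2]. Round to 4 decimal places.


Step 1: Compute ||x|| (intermediates to 6 decimals).
||x|| = sqrt((-1.8072)^2 + 4.2274^2 + (-2.8573)^2) = 5.413044
Step 2: Project.
Since ||x|| > R, scale = R/||x|| = 2/5.413044 = 0.369478, proj(x) = scale * x
proj(x) = [-0.667721, 1.561931, -1.055709]
Step 3: Dot product.
a^T * proj(x) = 3*(-0.667721) - 3*1.561931 - 2*(-1.055709) = -4.5775


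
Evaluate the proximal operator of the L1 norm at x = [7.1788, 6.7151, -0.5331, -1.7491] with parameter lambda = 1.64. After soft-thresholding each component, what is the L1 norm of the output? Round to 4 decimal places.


Soft-thresholding with lambda = 1.64:
prox(7.1788) = sign(7.1788)*max(|7.1788| - 1.64, 0) = 5.5388
prox(6.7151) = sign(6.7151)*max(|6.7151| - 1.64, 0) = 5.0751
prox(-0.5331) = sign(-0.5331)*max(|-0.5331| - 1.64, 0) = 0.0
prox(-1.7491) = sign(-1.7491)*max(|-1.7491| - 1.64, 0) = -0.1091
prox(x) = [5.5388, 5.0751, 0.0, -0.1091]
||prox(x)||_1 = 5.5388 + 5.0751 + 0.0 + 0.1091 = 10.723


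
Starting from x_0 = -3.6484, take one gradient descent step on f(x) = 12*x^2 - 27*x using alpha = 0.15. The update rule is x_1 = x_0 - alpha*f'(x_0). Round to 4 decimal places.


We compute the gradient at x_0 and apply the update.
f'(x) = 24*x - 27
f'(-3.6484) = 24*-3.6484 - 27 = -114.5616
x_1 = -3.6484 - 0.15*-114.5616 = 13.5358


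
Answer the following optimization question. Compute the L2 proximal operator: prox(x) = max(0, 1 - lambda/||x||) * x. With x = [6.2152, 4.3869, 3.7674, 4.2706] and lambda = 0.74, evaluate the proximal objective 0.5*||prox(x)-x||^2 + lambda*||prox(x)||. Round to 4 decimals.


Step 1: Compute ||x||.
||x|| = 9.5029
Step 2: Compute scaling factor.
scale = max(0, 1 - 0.74/9.5029) = 0.9221
Step 3: prox(x) = [5.7312, 4.0453, 3.474, 3.938]
||prox(x)|| = 8.7629
Step 4: Proximal objective.
0.5*||prox-x||^2 = 0.2738
lambda*||prox|| = 6.4845
Total = 6.7583


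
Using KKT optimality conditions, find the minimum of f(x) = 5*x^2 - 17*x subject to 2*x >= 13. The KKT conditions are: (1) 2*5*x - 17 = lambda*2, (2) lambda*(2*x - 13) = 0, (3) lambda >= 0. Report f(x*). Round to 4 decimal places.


Step 1: Try lambda = 0 (constraint inactive).
x_unc = 17/(2*5) = 1.7
Check: 2*1.7 = 3.4 < 13 -- violated!
Step 2: Constraint must be active: 2*x = 13
x* = 13/2 = 6.5
lambda = (2*5*6.5 - 17)/2 = 24.0
Step 3: Compute optimal value.
f(x*) = 5*6.5^2 - 17*6.5 = 100.75


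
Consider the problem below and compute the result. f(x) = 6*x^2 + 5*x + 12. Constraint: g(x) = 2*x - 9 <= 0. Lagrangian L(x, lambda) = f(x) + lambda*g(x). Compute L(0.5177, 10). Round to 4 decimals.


Step 1: Evaluate f(x).
f(0.5177) = 6*0.5177^2 + 5*0.5177 + 12 = 16.1966
Step 2: Evaluate g(x).
g(0.5177) = 2*0.5177 - 9 = -7.9646
Step 3: Compute Lagrangian.
L = 16.1966 + 10*-7.9646 = -63.4494


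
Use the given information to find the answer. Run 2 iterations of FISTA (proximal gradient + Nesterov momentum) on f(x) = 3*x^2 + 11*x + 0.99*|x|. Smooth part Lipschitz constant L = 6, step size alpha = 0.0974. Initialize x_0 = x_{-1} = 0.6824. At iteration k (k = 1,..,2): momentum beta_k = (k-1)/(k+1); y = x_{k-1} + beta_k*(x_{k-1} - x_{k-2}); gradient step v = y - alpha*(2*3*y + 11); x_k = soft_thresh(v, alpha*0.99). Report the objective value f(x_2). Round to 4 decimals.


FISTA on f(x) = 3*x^2 + 11*x + 0.99*|x|
L = 6, alpha = 0.0974
Iteration 1: beta = 0.0, y = 0.6824 + 0.0*(0.6824 - 0.6824) = 0.6824
  grad(y) = 15.0944, v = y - alpha*grad = -0.7878
  prox(v) = soft_thresh(-0.7878, 0.0964) = -0.6914
Iteration 2: beta = 0.3333, y = -0.6914 + 0.3333*(-0.6914 - 0.6824) = -1.1493
  grad(y) = 4.1043, v = y - alpha*grad = -1.549
  prox(v) = soft_thresh(-1.549, 0.0964) = -1.4526
f(x_2) = 3*(-1.4526)^2 + 11*(-1.4526) + 0.99*|-1.4526| = -8.2104


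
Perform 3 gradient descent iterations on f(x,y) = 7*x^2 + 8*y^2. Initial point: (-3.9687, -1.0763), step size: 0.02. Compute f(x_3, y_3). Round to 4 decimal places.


Gradient descent on f(x,y) = 7*x^2 + 8*y^2.
Starting point: (-3.9687, -1.0763), alpha = 0.02
Step 1: grad_x = 2*7*-3.9687 = -55.5618, grad_y = 2*8*-1.0763 = -17.2208
  x_1 = -3.9687 - 0.02*-55.5618 = -2.8575
  y_1 = -1.0763 - 0.02*-17.2208 = -0.7319
Step 2: grad_x = 2*7*-2.8575 = -40.0045, grad_y = 2*8*-0.7319 = -11.7101
  x_2 = -2.8575 - 0.02*-40.0045 = -2.0574
  y_2 = -0.7319 - 0.02*-11.7101 = -0.4977
Step 3: grad_x = 2*7*-2.0574 = -28.8032, grad_y = 2*8*-0.4977 = -7.9629
  x_3 = -2.0574 - 0.02*-28.8032 = -1.4813
  y_3 = -0.4977 - 0.02*-7.9629 = -0.3384
f(-1.4813, -0.3384) = 7*(-1.4813)^2 + 8*(-0.3384)^2 = 16.2762


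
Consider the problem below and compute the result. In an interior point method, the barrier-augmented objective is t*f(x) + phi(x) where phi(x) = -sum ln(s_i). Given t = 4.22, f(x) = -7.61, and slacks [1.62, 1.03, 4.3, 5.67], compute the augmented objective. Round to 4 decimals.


Step 1: Compute log-barrier.
ln values: [0.4824, 0.0296, 1.4586, 1.7352]
phi = -(0.4824 + 0.0296 + 1.4586 + 1.7352) = -3.7058
Step 2: Compute augmented objective.
t*f(x) = 4.22*-7.61 = -32.1142
Total = -32.1142 - 3.7058 = -35.82


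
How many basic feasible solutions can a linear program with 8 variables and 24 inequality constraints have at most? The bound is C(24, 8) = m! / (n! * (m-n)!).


Each vertex corresponds to some choice of n active constraints out of m, so the number of vertices is at most C(m, n) = m! / (n!(m-n)!).
m = 24, n = 8
Numerator: 24 * 23 * 22 * 21 * 20 * 19 * 18 * 17
Denominator: 8! = 40320
C(24, 8) = 735471


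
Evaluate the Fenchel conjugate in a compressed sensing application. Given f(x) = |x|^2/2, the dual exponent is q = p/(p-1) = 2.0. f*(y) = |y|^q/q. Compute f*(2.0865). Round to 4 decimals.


The conjugate exponent q satisfies 1/p + 1/q = 1.
p = 2, so q = 2/(2 - 1) = 2.0
|y|^q = 2.0865^2.0 = 4.3535
f*(2.0865) = 4.3535 / 2.0 = 2.1767


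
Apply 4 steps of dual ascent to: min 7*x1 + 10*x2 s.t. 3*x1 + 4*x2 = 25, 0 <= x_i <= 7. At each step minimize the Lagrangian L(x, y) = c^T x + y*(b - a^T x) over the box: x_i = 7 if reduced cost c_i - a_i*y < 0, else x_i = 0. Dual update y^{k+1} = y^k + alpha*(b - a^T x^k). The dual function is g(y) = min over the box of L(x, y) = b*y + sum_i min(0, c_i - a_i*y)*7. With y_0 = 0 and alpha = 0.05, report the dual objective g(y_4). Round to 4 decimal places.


Dual ascent for LP: min 7*x1 + 10*x2, 3*x1 + 4*x2 = 25, 0 <= x_i <= 7
Step 1: y^k = 0.0, reduced costs: (7.0, 10.0)
  x^k = (0.0, 0.0), subgradient = b - a^T x = 25.0
  y^{k+1} = 0.0 + 0.05*25.0 = 1.25
Step 2: y^k = 1.25, reduced costs: (3.25, 5.0)
  x^k = (0.0, 0.0), subgradient = b - a^T x = 25.0
  y^{k+1} = 1.25 + 0.05*25.0 = 2.5
Step 3: y^k = 2.5, reduced costs: (-0.5, 0.0)
  x^k = (7.0, 0.0), subgradient = b - a^T x = 4.0
  y^{k+1} = 2.5 + 0.05*4.0 = 2.7
Step 4: y^k = 2.7, reduced costs: (-1.1, -0.8)
  x^k = (7.0, 7.0), subgradient = b - a^T x = -24.0
  y^{k+1} = 2.7 + 0.05*-24.0 = 1.5
Dual objective at y_4 = 1.5: reduced costs (2.5, 4.0), box minimizer x = (0.0, 0.0)
g(y_4) = b*y + (c1 - a1*y)*x1 + (c2 - a2*y)*x2 = 25*1.5 + 2.5*0.0 + 4.0*0.0 = 37.5 + 0.0 + 0.0 = 37.5


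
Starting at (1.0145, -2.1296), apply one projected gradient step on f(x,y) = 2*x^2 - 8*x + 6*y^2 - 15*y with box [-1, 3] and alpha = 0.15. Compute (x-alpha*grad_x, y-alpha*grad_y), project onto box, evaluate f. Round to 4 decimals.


Step 1: Compute gradient at (1.0145, -2.1296).
grad_x = 2*2*1.0145 - 8 = -3.942
grad_y = 2*6*-2.1296 - 15 = -40.5552
Step 2: Gradient step.
x_raw = 1.0145 - 0.15*-3.942 = 1.6058
y_raw = -2.1296 - 0.15*-40.5552 = 3.9537
Step 3: Project onto [-1, 3].
x_proj = clip(1.6058) = 1.6058
y_proj = clip(3.9537) = 3.0
Step 4: Evaluate f.
f(1.6058, 3.0) = 1.3108


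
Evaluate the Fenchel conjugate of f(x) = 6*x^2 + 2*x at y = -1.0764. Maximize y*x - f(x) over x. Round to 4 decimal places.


f*(y) = sup_x {y*x - a*x^2 - b*x} = sup_x {(y-b)*x - a*x^2}
FOC: (y - b) - 2a*x = 0 => x* = (y - b)/(2a)
x* = (-1.0764 - 2)/(2*6) = -0.2564
f*(-1.0764) = (y-b)^2/(4a) = (-1.0764 - 2)^2/(4*6)
= 9.4642/24 = 0.3943


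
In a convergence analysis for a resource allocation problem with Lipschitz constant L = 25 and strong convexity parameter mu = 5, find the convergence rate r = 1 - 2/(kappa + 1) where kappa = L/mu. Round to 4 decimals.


Step 1: Compute the condition number.
kappa = L/mu = 25/5 = 5.0
Step 2: Compute the convergence rate.
r = 1 - 2/(kappa + 1) = 1 - 2*mu/(L + mu) = (L - mu)/(L + mu) = 20/30 = 0.6667


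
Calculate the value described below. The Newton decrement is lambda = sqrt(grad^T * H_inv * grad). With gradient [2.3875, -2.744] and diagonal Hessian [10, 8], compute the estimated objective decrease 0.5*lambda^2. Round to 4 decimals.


Step 1: H is diagonal, so H^(-1) * g = [0.2388, -0.343].
Step 2: g^T H^(-1) g = sum_i g_i^2 / H_ii
  = (2.3875)^2/10 + (-2.744)^2/8
  = 0.57 + 0.9412 = 1.5112
Step 3: Objective decrease = 0.5 * g^T H^(-1) g = 0.7556
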